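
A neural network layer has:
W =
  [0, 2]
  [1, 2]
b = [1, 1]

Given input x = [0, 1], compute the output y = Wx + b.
y = [3, 3]

Wx = [0×0 + 2×1, 1×0 + 2×1]
   = [2, 2]
y = Wx + b = [2 + 1, 2 + 1] = [3, 3]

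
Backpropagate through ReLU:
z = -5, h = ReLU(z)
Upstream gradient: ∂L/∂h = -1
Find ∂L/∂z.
∂L/∂z = 0

h = ReLU(-5) = 0
Since z < 0: ∂h/∂z = 0
∂L/∂z = ∂L/∂h · ∂h/∂z = -1 × 0 = 0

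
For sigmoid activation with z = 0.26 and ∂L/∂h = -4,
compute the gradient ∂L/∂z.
∂L/∂z = -0.9833

σ(0.26) = 0.5646
σ'(0.26) = σ(0.26)(1 - σ(0.26)) = 0.5646 × 0.4354 = 0.2458
∂L/∂z = ∂L/∂h · σ'(z) = -4 × 0.2458 = -0.9833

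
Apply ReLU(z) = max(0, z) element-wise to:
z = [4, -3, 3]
h = [4, 0, 3]

ReLU applied element-wise: max(0,4)=4, max(0,-3)=0, max(0,3)=3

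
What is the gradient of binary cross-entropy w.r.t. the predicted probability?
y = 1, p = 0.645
∂L/∂p = -1.55

∂L/∂p = -y/p + (1-y)/(1-p) = -1/0.645 + 0 = -1.55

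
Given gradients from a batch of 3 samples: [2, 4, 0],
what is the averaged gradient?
Average gradient = 2

Average = (1/3)(2 + 4 + 0) = 6/3 = 2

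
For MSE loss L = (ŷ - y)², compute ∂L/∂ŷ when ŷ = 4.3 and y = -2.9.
∂L/∂ŷ = 14.4

∂L/∂ŷ = 2(ŷ - y) = 2(4.3 - -2.9) = 2(7.2) = 14.4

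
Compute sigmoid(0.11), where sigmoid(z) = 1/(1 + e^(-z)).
0.5275

sigmoid(0.11) = 1/(1 + e^(-0.11)) = 1/(1 + 0.8958) = 0.5275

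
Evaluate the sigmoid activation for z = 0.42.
0.6035

sigmoid(0.42) = 1/(1 + e^(-0.42)) = 1/(1 + 0.657) = 0.6035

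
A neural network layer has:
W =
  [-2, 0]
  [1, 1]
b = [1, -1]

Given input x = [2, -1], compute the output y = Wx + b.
y = [-3, 0]

Wx = [-2×2 + 0×-1, 1×2 + 1×-1]
   = [-4, 1]
y = Wx + b = [-4 + 1, 1 + -1] = [-3, 0]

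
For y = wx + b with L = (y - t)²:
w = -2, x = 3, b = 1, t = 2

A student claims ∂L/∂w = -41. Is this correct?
Incorrect

y = (-2)(3) + 1 = -5
∂L/∂y = 2(y - t) = 2(-5 - 2) = -14
∂y/∂w = x = 3
∂L/∂w = -14 × 3 = -42

Claimed value: -41
Incorrect: The correct gradient is -42.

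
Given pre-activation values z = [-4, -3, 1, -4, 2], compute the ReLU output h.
h = [0, 0, 1, 0, 2]

ReLU applied element-wise: max(0,-4)=0, max(0,-3)=0, max(0,1)=1, max(0,-4)=0, max(0,2)=2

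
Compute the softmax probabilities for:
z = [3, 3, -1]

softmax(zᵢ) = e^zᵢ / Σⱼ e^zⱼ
p = [0.4955, 0.4955, 0.0091]

exp(z) = [20.09, 20.09, 0.3679]
Sum = 40.54
p = [0.4955, 0.4955, 0.0091]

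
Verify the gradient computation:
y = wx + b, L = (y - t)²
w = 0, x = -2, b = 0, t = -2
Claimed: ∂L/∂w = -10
Incorrect

y = (0)(-2) + 0 = 0
∂L/∂y = 2(y - t) = 2(0 - -2) = 4
∂y/∂w = x = -2
∂L/∂w = 4 × -2 = -8

Claimed value: -10
Incorrect: The correct gradient is -8.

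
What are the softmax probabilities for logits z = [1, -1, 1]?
p = [0.4683, 0.0634, 0.4683]

exp(z) = [2.718, 0.3679, 2.718]
Sum = 5.804
p = [0.4683, 0.0634, 0.4683]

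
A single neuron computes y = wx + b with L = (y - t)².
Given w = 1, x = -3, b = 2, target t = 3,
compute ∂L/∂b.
∂L/∂b = -8

y = wx + b = (1)(-3) + 2 = -1
∂L/∂y = 2(y - t) = 2(-1 - 3) = -8
∂y/∂b = 1
∂L/∂b = ∂L/∂y · ∂y/∂b = -8 × 1 = -8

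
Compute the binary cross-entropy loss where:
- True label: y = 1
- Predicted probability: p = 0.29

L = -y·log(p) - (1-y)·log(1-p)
L = 1.238

L = -1·log(0.29) - 0·log(0.71) = -log(0.29) = 1.238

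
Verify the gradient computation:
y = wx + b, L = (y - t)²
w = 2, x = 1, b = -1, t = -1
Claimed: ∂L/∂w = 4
Correct

y = (2)(1) + -1 = 1
∂L/∂y = 2(y - t) = 2(1 - -1) = 4
∂y/∂w = x = 1
∂L/∂w = 4 × 1 = 4

Claimed value: 4
Correct: The correct gradient is 4.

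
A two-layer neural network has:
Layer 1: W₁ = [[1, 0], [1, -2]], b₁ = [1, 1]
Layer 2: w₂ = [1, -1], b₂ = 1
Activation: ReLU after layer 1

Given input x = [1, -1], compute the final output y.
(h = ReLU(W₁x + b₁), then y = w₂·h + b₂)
y = -1

Layer 1 pre-activation: z₁ = [2, 4]
After ReLU: h = [2, 4]
Layer 2 output: y = 1×2 + -1×4 + 1 = -1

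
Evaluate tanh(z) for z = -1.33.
-0.8692

tanh(-1.33) = (e^(-1.33) - e^(1.33))/(e^(-1.33) + e^(1.33)) = -0.8692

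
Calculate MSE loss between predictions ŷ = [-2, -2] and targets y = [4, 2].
MSE = 26

MSE = (1/2)((-2-4)² + (-2-2)²) = (1/2)(36 + 16) = 26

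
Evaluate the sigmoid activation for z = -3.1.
0.04311

sigmoid(-3.1) = 1/(1 + e^(3.1)) = 1/(1 + 22.2) = 0.04311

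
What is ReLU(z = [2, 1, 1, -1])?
h = [2, 1, 1, 0]

ReLU applied element-wise: max(0,2)=2, max(0,1)=1, max(0,1)=1, max(0,-1)=0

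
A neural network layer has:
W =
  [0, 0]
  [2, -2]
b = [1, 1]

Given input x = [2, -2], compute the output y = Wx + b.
y = [1, 9]

Wx = [0×2 + 0×-2, 2×2 + -2×-2]
   = [0, 8]
y = Wx + b = [0 + 1, 8 + 1] = [1, 9]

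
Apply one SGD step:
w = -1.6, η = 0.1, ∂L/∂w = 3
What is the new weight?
w_new = -1.9

w_new = w - η·∂L/∂w = -1.6 - 0.1×(3) = -1.6 - (0.3) = -1.9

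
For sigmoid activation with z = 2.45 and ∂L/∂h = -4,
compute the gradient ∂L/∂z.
∂L/∂z = -0.2925

σ(2.45) = 0.9206
σ'(2.45) = σ(2.45)(1 - σ(2.45)) = 0.9206 × 0.07944 = 0.07313
∂L/∂z = ∂L/∂h · σ'(z) = -4 × 0.07313 = -0.2925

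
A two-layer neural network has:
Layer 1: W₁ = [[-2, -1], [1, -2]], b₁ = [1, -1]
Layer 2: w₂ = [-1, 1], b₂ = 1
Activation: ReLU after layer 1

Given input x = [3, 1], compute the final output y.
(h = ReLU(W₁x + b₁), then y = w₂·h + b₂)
y = 1

Layer 1 pre-activation: z₁ = [-6, 0]
After ReLU: h = [0, 0]
Layer 2 output: y = -1×0 + 1×0 + 1 = 1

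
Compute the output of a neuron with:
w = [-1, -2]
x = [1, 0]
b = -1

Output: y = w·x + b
y = -2

y = (-1)(1) + (-2)(0) + -1 = -2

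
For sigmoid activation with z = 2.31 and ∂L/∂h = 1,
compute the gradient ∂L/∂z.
∂L/∂z = 0.08214

σ(2.31) = 0.9097
σ'(2.31) = σ(2.31)(1 - σ(2.31)) = 0.9097 × 0.0903 = 0.08214
∂L/∂z = ∂L/∂h · σ'(z) = 1 × 0.08214 = 0.08214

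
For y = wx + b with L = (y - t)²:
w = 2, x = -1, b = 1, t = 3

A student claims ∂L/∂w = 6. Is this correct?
Incorrect

y = (2)(-1) + 1 = -1
∂L/∂y = 2(y - t) = 2(-1 - 3) = -8
∂y/∂w = x = -1
∂L/∂w = -8 × -1 = 8

Claimed value: 6
Incorrect: The correct gradient is 8.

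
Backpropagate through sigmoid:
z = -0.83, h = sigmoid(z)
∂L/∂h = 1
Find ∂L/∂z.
∂L/∂z = 0.2114

σ(-0.83) = 0.3036
σ'(-0.83) = σ(-0.83)(1 - σ(-0.83)) = 0.3036 × 0.6964 = 0.2114
∂L/∂z = ∂L/∂h · σ'(z) = 1 × 0.2114 = 0.2114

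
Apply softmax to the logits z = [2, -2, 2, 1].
p = [0.4191, 0.0077, 0.4191, 0.1542]

exp(z) = [7.389, 0.1353, 7.389, 2.718]
Sum = 17.63
p = [0.4191, 0.0077, 0.4191, 0.1542]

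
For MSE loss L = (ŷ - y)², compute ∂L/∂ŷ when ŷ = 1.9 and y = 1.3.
∂L/∂ŷ = 1.2

∂L/∂ŷ = 2(ŷ - y) = 2(1.9 - 1.3) = 2(0.6) = 1.2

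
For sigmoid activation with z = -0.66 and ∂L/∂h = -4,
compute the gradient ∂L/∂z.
∂L/∂z = -0.8985

σ(-0.66) = 0.3407
σ'(-0.66) = σ(-0.66)(1 - σ(-0.66)) = 0.3407 × 0.6593 = 0.2246
∂L/∂z = ∂L/∂h · σ'(z) = -4 × 0.2246 = -0.8985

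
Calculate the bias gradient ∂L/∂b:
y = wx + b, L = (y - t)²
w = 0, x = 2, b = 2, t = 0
∂L/∂b = 4

y = wx + b = (0)(2) + 2 = 2
∂L/∂y = 2(y - t) = 2(2 - 0) = 4
∂y/∂b = 1
∂L/∂b = ∂L/∂y · ∂y/∂b = 4 × 1 = 4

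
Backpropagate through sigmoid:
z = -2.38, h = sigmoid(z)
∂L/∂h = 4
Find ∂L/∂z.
∂L/∂z = 0.3101

σ(-2.38) = 0.08471
σ'(-2.38) = σ(-2.38)(1 - σ(-2.38)) = 0.08471 × 0.9153 = 0.07753
∂L/∂z = ∂L/∂h · σ'(z) = 4 × 0.07753 = 0.3101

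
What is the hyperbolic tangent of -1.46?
-0.8977

tanh(-1.46) = (e^(-1.46) - e^(1.46))/(e^(-1.46) + e^(1.46)) = -0.8977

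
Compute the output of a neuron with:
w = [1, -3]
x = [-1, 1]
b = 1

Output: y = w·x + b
y = -3

y = (1)(-1) + (-3)(1) + 1 = -3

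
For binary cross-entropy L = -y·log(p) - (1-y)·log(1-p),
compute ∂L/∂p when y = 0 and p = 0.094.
∂L/∂p = 1.104

∂L/∂p = -y/p + (1-y)/(1-p) = 0 + 1/0.906 = 1.104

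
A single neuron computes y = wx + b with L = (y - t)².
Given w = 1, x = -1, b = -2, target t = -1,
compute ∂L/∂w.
∂L/∂w = 4

y = wx + b = (1)(-1) + -2 = -3
∂L/∂y = 2(y - t) = 2(-3 - -1) = -4
∂y/∂w = x = -1
∂L/∂w = ∂L/∂y · ∂y/∂w = -4 × -1 = 4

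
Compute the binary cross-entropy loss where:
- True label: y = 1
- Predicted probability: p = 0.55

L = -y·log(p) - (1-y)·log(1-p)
L = 0.5978

L = -1·log(0.55) - 0·log(0.45) = -log(0.55) = 0.5978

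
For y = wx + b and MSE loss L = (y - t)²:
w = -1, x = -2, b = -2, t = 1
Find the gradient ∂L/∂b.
∂L/∂b = -2

y = wx + b = (-1)(-2) + -2 = 0
∂L/∂y = 2(y - t) = 2(0 - 1) = -2
∂y/∂b = 1
∂L/∂b = ∂L/∂y · ∂y/∂b = -2 × 1 = -2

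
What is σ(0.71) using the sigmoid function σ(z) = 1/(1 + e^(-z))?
0.6704

sigmoid(0.71) = 1/(1 + e^(-0.71)) = 1/(1 + 0.4916) = 0.6704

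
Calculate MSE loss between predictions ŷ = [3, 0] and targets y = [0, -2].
MSE = 6.5

MSE = (1/2)((3-0)² + (0--2)²) = (1/2)(9 + 4) = 6.5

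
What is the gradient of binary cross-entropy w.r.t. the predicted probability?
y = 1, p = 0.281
∂L/∂p = -3.559

∂L/∂p = -y/p + (1-y)/(1-p) = -1/0.281 + 0 = -3.559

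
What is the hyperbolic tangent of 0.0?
0

tanh(0.0) = (e^(0.0) - e^(0.0))/(e^(0.0) + e^(0.0)) = 0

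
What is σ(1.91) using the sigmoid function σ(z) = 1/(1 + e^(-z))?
0.871

sigmoid(1.91) = 1/(1 + e^(-1.91)) = 1/(1 + 0.1481) = 0.871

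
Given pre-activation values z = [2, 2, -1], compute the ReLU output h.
h = [2, 2, 0]

ReLU applied element-wise: max(0,2)=2, max(0,2)=2, max(0,-1)=0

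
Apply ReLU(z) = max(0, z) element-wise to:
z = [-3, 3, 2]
h = [0, 3, 2]

ReLU applied element-wise: max(0,-3)=0, max(0,3)=3, max(0,2)=2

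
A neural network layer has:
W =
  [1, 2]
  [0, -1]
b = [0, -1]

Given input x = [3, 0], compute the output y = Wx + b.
y = [3, -1]

Wx = [1×3 + 2×0, 0×3 + -1×0]
   = [3, 0]
y = Wx + b = [3 + 0, 0 + -1] = [3, -1]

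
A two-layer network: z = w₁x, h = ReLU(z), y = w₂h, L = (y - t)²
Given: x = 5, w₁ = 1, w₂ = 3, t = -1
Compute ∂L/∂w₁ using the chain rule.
∂L/∂w₁ = 480

Forward pass:
z = w₁x = 1×5 = 5
h = ReLU(5) = 5
y = w₂h = 3×5 = 15

Backward pass:
∂L/∂y = 2(y - t) = 2(15 - -1) = 32
∂y/∂h = w₂ = 3
∂h/∂z = 1 (ReLU derivative)
∂z/∂w₁ = x = 5

∂L/∂w₁ = 32 × 3 × 1 × 5 = 480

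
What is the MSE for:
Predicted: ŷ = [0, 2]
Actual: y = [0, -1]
MSE = 4.5

MSE = (1/2)((0-0)² + (2--1)²) = (1/2)(0 + 9) = 4.5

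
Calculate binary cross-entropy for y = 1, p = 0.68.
L = 0.3857

L = -1·log(0.68) - 0·log(0.32) = -log(0.68) = 0.3857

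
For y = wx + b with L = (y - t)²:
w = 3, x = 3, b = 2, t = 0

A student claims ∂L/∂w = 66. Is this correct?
Correct

y = (3)(3) + 2 = 11
∂L/∂y = 2(y - t) = 2(11 - 0) = 22
∂y/∂w = x = 3
∂L/∂w = 22 × 3 = 66

Claimed value: 66
Correct: The correct gradient is 66.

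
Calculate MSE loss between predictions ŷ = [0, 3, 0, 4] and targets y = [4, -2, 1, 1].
MSE = 12.75

MSE = (1/4)((0-4)² + (3--2)² + (0-1)² + (4-1)²) = (1/4)(16 + 25 + 1 + 9) = 12.75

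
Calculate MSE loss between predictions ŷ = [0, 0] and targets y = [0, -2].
MSE = 2

MSE = (1/2)((0-0)² + (0--2)²) = (1/2)(0 + 4) = 2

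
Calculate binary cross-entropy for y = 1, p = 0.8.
L = 0.2231

L = -1·log(0.8) - 0·log(0.2) = -log(0.8) = 0.2231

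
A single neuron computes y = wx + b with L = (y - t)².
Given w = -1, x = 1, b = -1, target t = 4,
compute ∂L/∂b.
∂L/∂b = -12

y = wx + b = (-1)(1) + -1 = -2
∂L/∂y = 2(y - t) = 2(-2 - 4) = -12
∂y/∂b = 1
∂L/∂b = ∂L/∂y · ∂y/∂b = -12 × 1 = -12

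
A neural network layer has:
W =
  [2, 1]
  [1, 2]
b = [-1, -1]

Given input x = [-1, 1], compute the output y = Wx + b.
y = [-2, 0]

Wx = [2×-1 + 1×1, 1×-1 + 2×1]
   = [-1, 1]
y = Wx + b = [-1 + -1, 1 + -1] = [-2, 0]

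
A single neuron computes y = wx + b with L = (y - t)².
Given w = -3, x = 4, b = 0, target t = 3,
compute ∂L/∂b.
∂L/∂b = -30

y = wx + b = (-3)(4) + 0 = -12
∂L/∂y = 2(y - t) = 2(-12 - 3) = -30
∂y/∂b = 1
∂L/∂b = ∂L/∂y · ∂y/∂b = -30 × 1 = -30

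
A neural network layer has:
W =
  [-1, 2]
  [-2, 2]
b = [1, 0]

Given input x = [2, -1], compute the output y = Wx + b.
y = [-3, -6]

Wx = [-1×2 + 2×-1, -2×2 + 2×-1]
   = [-4, -6]
y = Wx + b = [-4 + 1, -6 + 0] = [-3, -6]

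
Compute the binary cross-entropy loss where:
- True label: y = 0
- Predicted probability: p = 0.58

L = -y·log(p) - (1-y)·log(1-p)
L = 0.8675

L = -0·log(0.58) - 1·log(0.42) = -log(0.42) = 0.8675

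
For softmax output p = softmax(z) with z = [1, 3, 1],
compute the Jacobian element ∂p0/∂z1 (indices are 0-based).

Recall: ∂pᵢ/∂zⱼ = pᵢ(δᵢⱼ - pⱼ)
∂p0/∂z1 = -0.08382

p = softmax(z) = [0.1065, 0.787, 0.1065]
p0 = 0.1065, p1 = 0.787

∂p0/∂z1 = -p0 × p1 = -0.1065 × 0.787 = -0.08382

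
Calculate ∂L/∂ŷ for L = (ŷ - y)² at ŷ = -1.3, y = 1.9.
∂L/∂ŷ = -6.4

∂L/∂ŷ = 2(ŷ - y) = 2(-1.3 - 1.9) = 2(-3.2) = -6.4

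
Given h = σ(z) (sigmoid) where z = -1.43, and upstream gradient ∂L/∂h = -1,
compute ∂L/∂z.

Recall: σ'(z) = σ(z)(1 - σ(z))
∂L/∂z = -0.1558

σ(-1.43) = 0.1931
σ'(-1.43) = σ(-1.43)(1 - σ(-1.43)) = 0.1931 × 0.8069 = 0.1558
∂L/∂z = ∂L/∂h · σ'(z) = -1 × 0.1558 = -0.1558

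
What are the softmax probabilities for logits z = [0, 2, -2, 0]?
p = [0.105, 0.7758, 0.0142, 0.105]

exp(z) = [1, 7.389, 0.1353, 1]
Sum = 9.524
p = [0.105, 0.7758, 0.0142, 0.105]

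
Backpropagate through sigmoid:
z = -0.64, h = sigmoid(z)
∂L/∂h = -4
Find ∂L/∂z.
∂L/∂z = -0.9042

σ(-0.64) = 0.3452
σ'(-0.64) = σ(-0.64)(1 - σ(-0.64)) = 0.3452 × 0.6548 = 0.2261
∂L/∂z = ∂L/∂h · σ'(z) = -4 × 0.2261 = -0.9042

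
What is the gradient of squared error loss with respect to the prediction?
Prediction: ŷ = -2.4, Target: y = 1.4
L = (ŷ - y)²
∂L/∂ŷ = -7.6

∂L/∂ŷ = 2(ŷ - y) = 2(-2.4 - 1.4) = 2(-3.8) = -7.6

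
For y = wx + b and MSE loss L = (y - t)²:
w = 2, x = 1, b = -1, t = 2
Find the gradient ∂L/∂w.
∂L/∂w = -2

y = wx + b = (2)(1) + -1 = 1
∂L/∂y = 2(y - t) = 2(1 - 2) = -2
∂y/∂w = x = 1
∂L/∂w = ∂L/∂y · ∂y/∂w = -2 × 1 = -2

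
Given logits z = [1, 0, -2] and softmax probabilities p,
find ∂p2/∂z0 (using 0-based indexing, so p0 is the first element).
∂p2/∂z0 = -0.02477

p = softmax(z) = [0.7054, 0.2595, 0.03512]
p2 = 0.03512, p0 = 0.7054

∂p2/∂z0 = -p2 × p0 = -0.03512 × 0.7054 = -0.02477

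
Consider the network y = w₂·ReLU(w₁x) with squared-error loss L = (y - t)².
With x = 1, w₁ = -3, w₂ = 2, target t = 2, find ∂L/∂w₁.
∂L/∂w₁ = 0

Forward pass:
z = w₁x = -3×1 = -3
h = ReLU(-3) = 0
y = w₂h = 2×0 = 0

Backward pass:
∂L/∂y = 2(y - t) = 2(0 - 2) = -4
∂y/∂h = w₂ = 2
∂h/∂z = 0 (ReLU derivative)
∂z/∂w₁ = x = 1

∂L/∂w₁ = -4 × 2 × 0 × 1 = 0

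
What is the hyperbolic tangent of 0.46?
0.4301

tanh(0.46) = (e^(0.46) - e^(-0.46))/(e^(0.46) + e^(-0.46)) = 0.4301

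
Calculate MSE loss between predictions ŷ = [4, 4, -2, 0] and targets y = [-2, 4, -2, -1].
MSE = 9.25

MSE = (1/4)((4--2)² + (4-4)² + (-2--2)² + (0--1)²) = (1/4)(36 + 0 + 0 + 1) = 9.25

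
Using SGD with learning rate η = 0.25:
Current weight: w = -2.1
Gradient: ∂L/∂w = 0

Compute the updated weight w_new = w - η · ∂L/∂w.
w_new = -2.1

w_new = w - η·∂L/∂w = -2.1 - 0.25×(0) = -2.1 - (0) = -2.1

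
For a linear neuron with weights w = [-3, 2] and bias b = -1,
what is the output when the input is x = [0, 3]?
y = 5

y = (-3)(0) + (2)(3) + -1 = 5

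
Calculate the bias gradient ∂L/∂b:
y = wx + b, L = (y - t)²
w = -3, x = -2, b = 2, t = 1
∂L/∂b = 14

y = wx + b = (-3)(-2) + 2 = 8
∂L/∂y = 2(y - t) = 2(8 - 1) = 14
∂y/∂b = 1
∂L/∂b = ∂L/∂y · ∂y/∂b = 14 × 1 = 14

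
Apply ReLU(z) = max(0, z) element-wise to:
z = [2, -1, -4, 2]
h = [2, 0, 0, 2]

ReLU applied element-wise: max(0,2)=2, max(0,-1)=0, max(0,-4)=0, max(0,2)=2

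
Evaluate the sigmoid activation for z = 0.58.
0.6411

sigmoid(0.58) = 1/(1 + e^(-0.58)) = 1/(1 + 0.5599) = 0.6411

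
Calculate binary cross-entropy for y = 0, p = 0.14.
L = 0.1508

L = -0·log(0.14) - 1·log(0.86) = -log(0.86) = 0.1508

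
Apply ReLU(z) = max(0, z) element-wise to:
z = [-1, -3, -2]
h = [0, 0, 0]

ReLU applied element-wise: max(0,-1)=0, max(0,-3)=0, max(0,-2)=0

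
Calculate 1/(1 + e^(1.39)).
0.1994

sigmoid(-1.39) = 1/(1 + e^(1.39)) = 1/(1 + 4.015) = 0.1994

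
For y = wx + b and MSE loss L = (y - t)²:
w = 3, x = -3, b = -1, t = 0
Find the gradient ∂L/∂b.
∂L/∂b = -20

y = wx + b = (3)(-3) + -1 = -10
∂L/∂y = 2(y - t) = 2(-10 - 0) = -20
∂y/∂b = 1
∂L/∂b = ∂L/∂y · ∂y/∂b = -20 × 1 = -20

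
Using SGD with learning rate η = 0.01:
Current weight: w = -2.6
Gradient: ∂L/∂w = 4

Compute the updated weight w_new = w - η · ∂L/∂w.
w_new = -2.64

w_new = w - η·∂L/∂w = -2.6 - 0.01×(4) = -2.6 - (0.04) = -2.64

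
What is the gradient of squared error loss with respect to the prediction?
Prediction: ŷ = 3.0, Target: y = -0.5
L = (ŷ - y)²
∂L/∂ŷ = 7.0

∂L/∂ŷ = 2(ŷ - y) = 2(3.0 - -0.5) = 2(3.5) = 7.0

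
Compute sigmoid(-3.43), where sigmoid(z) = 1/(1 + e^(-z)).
0.03137

sigmoid(-3.43) = 1/(1 + e^(3.43)) = 1/(1 + 30.88) = 0.03137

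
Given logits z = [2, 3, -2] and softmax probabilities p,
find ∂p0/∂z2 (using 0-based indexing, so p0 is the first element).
∂p0/∂z2 = -0.001312

p = softmax(z) = [0.2676, 0.7275, 0.004902]
p0 = 0.2676, p2 = 0.004902

∂p0/∂z2 = -p0 × p2 = -0.2676 × 0.004902 = -0.001312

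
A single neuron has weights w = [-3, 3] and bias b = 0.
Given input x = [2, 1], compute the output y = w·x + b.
y = -3

y = (-3)(2) + (3)(1) + 0 = -3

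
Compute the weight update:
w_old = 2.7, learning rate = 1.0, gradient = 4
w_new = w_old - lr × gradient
w_new = -1.3

w_new = w - η·∂L/∂w = 2.7 - 1.0×(4) = 2.7 - (4) = -1.3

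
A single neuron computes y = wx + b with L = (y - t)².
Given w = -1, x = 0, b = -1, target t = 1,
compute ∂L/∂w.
∂L/∂w = 0

y = wx + b = (-1)(0) + -1 = -1
∂L/∂y = 2(y - t) = 2(-1 - 1) = -4
∂y/∂w = x = 0
∂L/∂w = ∂L/∂y · ∂y/∂w = -4 × 0 = 0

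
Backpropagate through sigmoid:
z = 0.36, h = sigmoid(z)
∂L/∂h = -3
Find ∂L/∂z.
∂L/∂z = -0.7262

σ(0.36) = 0.589
σ'(0.36) = σ(0.36)(1 - σ(0.36)) = 0.589 × 0.411 = 0.2421
∂L/∂z = ∂L/∂h · σ'(z) = -3 × 0.2421 = -0.7262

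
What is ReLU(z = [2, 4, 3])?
h = [2, 4, 3]

ReLU applied element-wise: max(0,2)=2, max(0,4)=4, max(0,3)=3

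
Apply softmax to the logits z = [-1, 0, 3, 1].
p = [0.0152, 0.0414, 0.831, 0.1125]

exp(z) = [0.3679, 1, 20.09, 2.718]
Sum = 24.17
p = [0.0152, 0.0414, 0.831, 0.1125]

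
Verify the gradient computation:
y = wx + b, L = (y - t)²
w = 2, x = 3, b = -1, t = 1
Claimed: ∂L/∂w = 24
Correct

y = (2)(3) + -1 = 5
∂L/∂y = 2(y - t) = 2(5 - 1) = 8
∂y/∂w = x = 3
∂L/∂w = 8 × 3 = 24

Claimed value: 24
Correct: The correct gradient is 24.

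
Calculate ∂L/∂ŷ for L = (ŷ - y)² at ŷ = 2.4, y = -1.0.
∂L/∂ŷ = 6.8

∂L/∂ŷ = 2(ŷ - y) = 2(2.4 - -1.0) = 2(3.4) = 6.8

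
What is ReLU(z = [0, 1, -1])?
h = [0, 1, 0]

ReLU applied element-wise: max(0,0)=0, max(0,1)=1, max(0,-1)=0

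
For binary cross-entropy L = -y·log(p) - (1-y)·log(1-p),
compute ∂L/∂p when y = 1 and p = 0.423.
∂L/∂p = -2.364

∂L/∂p = -y/p + (1-y)/(1-p) = -1/0.423 + 0 = -2.364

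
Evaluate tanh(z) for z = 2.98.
0.9949

tanh(2.98) = (e^(2.98) - e^(-2.98))/(e^(2.98) + e^(-2.98)) = 0.9949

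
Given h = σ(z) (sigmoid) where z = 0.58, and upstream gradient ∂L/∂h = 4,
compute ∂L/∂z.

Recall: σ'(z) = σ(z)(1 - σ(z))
∂L/∂z = 0.9204

σ(0.58) = 0.6411
σ'(0.58) = σ(0.58)(1 - σ(0.58)) = 0.6411 × 0.3589 = 0.2301
∂L/∂z = ∂L/∂h · σ'(z) = 4 × 0.2301 = 0.9204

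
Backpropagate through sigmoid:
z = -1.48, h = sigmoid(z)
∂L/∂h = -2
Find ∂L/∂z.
∂L/∂z = -0.3021

σ(-1.48) = 0.1854
σ'(-1.48) = σ(-1.48)(1 - σ(-1.48)) = 0.1854 × 0.8146 = 0.151
∂L/∂z = ∂L/∂h · σ'(z) = -2 × 0.151 = -0.3021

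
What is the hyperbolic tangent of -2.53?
-0.9874

tanh(-2.53) = (e^(-2.53) - e^(2.53))/(e^(-2.53) + e^(2.53)) = -0.9874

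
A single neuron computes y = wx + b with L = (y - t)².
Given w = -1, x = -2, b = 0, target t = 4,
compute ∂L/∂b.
∂L/∂b = -4

y = wx + b = (-1)(-2) + 0 = 2
∂L/∂y = 2(y - t) = 2(2 - 4) = -4
∂y/∂b = 1
∂L/∂b = ∂L/∂y · ∂y/∂b = -4 × 1 = -4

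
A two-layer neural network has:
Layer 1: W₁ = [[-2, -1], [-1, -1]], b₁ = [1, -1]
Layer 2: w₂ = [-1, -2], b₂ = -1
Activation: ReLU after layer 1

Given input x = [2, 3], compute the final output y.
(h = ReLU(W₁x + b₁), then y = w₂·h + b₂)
y = -1

Layer 1 pre-activation: z₁ = [-6, -6]
After ReLU: h = [0, 0]
Layer 2 output: y = -1×0 + -2×0 + -1 = -1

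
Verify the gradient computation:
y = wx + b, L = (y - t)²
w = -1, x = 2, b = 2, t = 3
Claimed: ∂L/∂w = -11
Incorrect

y = (-1)(2) + 2 = 0
∂L/∂y = 2(y - t) = 2(0 - 3) = -6
∂y/∂w = x = 2
∂L/∂w = -6 × 2 = -12

Claimed value: -11
Incorrect: The correct gradient is -12.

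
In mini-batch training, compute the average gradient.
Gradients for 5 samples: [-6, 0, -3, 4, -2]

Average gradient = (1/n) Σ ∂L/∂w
Average gradient = -1.4

Average = (1/5)(-6 + 0 + -3 + 4 + -2) = -7/5 = -1.4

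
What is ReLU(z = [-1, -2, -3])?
h = [0, 0, 0]

ReLU applied element-wise: max(0,-1)=0, max(0,-2)=0, max(0,-3)=0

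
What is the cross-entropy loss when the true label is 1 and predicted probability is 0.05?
L = 2.996

L = -1·log(0.05) - 0·log(0.95) = -log(0.05) = 2.996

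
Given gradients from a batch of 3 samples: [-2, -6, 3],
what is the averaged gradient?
Average gradient = -1.667

Average = (1/3)(-2 + -6 + 3) = -5/3 = -1.667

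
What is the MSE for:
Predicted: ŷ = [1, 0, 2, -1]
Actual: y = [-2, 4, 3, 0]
MSE = 6.75

MSE = (1/4)((1--2)² + (0-4)² + (2-3)² + (-1-0)²) = (1/4)(9 + 16 + 1 + 1) = 6.75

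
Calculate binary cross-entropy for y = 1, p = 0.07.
L = 2.659

L = -1·log(0.07) - 0·log(0.93) = -log(0.07) = 2.659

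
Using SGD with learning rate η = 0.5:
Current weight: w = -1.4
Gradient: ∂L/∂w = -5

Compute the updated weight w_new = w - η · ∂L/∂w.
w_new = 1.1

w_new = w - η·∂L/∂w = -1.4 - 0.5×(-5) = -1.4 - (-2.5) = 1.1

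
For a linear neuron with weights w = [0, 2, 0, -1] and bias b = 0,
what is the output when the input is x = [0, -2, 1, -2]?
y = -2

y = (0)(0) + (2)(-2) + (0)(1) + (-1)(-2) + 0 = -2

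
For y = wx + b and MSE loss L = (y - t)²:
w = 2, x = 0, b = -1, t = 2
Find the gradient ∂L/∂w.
∂L/∂w = 0

y = wx + b = (2)(0) + -1 = -1
∂L/∂y = 2(y - t) = 2(-1 - 2) = -6
∂y/∂w = x = 0
∂L/∂w = ∂L/∂y · ∂y/∂w = -6 × 0 = 0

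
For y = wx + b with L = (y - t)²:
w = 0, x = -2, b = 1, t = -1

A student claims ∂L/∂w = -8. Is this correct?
Correct

y = (0)(-2) + 1 = 1
∂L/∂y = 2(y - t) = 2(1 - -1) = 4
∂y/∂w = x = -2
∂L/∂w = 4 × -2 = -8

Claimed value: -8
Correct: The correct gradient is -8.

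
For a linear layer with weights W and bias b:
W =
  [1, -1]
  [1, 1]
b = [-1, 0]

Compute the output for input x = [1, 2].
y = [-2, 3]

Wx = [1×1 + -1×2, 1×1 + 1×2]
   = [-1, 3]
y = Wx + b = [-1 + -1, 3 + 0] = [-2, 3]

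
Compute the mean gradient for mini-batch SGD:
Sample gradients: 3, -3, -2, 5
Average gradient = 0.75

Average = (1/4)(3 + -3 + -2 + 5) = 3/4 = 0.75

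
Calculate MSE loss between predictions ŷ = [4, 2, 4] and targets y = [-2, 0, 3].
MSE = 13.67

MSE = (1/3)((4--2)² + (2-0)² + (4-3)²) = (1/3)(36 + 4 + 1) = 13.67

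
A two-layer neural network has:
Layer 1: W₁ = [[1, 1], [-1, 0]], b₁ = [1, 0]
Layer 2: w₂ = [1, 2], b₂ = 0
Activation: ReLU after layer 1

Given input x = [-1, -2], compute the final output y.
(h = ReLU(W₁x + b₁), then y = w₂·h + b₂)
y = 2

Layer 1 pre-activation: z₁ = [-2, 1]
After ReLU: h = [0, 1]
Layer 2 output: y = 1×0 + 2×1 + 0 = 2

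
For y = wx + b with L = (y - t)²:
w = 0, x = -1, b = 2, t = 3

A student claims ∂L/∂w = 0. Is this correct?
Incorrect

y = (0)(-1) + 2 = 2
∂L/∂y = 2(y - t) = 2(2 - 3) = -2
∂y/∂w = x = -1
∂L/∂w = -2 × -1 = 2

Claimed value: 0
Incorrect: The correct gradient is 2.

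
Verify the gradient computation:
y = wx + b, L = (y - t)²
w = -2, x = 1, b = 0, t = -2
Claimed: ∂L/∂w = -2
Incorrect

y = (-2)(1) + 0 = -2
∂L/∂y = 2(y - t) = 2(-2 - -2) = 0
∂y/∂w = x = 1
∂L/∂w = 0 × 1 = 0

Claimed value: -2
Incorrect: The correct gradient is 0.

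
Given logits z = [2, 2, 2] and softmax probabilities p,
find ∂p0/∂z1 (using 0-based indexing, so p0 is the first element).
∂p0/∂z1 = -0.1111

p = softmax(z) = [0.3333, 0.3333, 0.3333]
p0 = 0.3333, p1 = 0.3333

∂p0/∂z1 = -p0 × p1 = -0.3333 × 0.3333 = -0.1111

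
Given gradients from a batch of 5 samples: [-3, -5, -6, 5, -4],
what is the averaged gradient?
Average gradient = -2.6

Average = (1/5)(-3 + -5 + -6 + 5 + -4) = -13/5 = -2.6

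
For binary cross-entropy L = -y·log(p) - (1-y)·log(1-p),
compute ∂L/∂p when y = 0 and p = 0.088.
∂L/∂p = 1.096

∂L/∂p = -y/p + (1-y)/(1-p) = 0 + 1/0.912 = 1.096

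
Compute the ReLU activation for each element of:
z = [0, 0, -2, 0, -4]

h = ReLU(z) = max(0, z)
h = [0, 0, 0, 0, 0]

ReLU applied element-wise: max(0,0)=0, max(0,0)=0, max(0,-2)=0, max(0,0)=0, max(0,-4)=0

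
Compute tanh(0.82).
0.6751

tanh(0.82) = (e^(0.82) - e^(-0.82))/(e^(0.82) + e^(-0.82)) = 0.6751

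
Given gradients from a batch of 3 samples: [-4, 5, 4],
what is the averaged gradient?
Average gradient = 1.667

Average = (1/3)(-4 + 5 + 4) = 5/3 = 1.667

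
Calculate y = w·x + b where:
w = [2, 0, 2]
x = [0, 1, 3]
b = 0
y = 6

y = (2)(0) + (0)(1) + (2)(3) + 0 = 6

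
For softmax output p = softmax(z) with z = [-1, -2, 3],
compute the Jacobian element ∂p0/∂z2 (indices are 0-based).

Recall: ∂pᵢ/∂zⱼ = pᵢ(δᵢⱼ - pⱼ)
∂p0/∂z2 = -0.01743

p = softmax(z) = [0.01787, 0.006573, 0.9756]
p0 = 0.01787, p2 = 0.9756

∂p0/∂z2 = -p0 × p2 = -0.01787 × 0.9756 = -0.01743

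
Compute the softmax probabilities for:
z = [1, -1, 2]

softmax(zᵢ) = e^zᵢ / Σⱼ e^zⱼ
p = [0.2595, 0.0351, 0.7054]

exp(z) = [2.718, 0.3679, 7.389]
Sum = 10.48
p = [0.2595, 0.0351, 0.7054]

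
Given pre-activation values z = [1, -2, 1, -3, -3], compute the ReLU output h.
h = [1, 0, 1, 0, 0]

ReLU applied element-wise: max(0,1)=1, max(0,-2)=0, max(0,1)=1, max(0,-3)=0, max(0,-3)=0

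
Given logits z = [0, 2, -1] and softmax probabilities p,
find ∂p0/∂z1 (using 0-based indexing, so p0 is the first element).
∂p0/∂z1 = -0.09636

p = softmax(z) = [0.1142, 0.8438, 0.04201]
p0 = 0.1142, p1 = 0.8438

∂p0/∂z1 = -p0 × p1 = -0.1142 × 0.8438 = -0.09636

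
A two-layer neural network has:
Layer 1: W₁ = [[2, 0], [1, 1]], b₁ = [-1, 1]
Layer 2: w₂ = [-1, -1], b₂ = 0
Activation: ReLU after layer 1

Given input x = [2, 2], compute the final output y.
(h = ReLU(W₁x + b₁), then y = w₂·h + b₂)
y = -8

Layer 1 pre-activation: z₁ = [3, 5]
After ReLU: h = [3, 5]
Layer 2 output: y = -1×3 + -1×5 + 0 = -8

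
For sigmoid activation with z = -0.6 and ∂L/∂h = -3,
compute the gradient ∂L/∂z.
∂L/∂z = -0.6864

σ(-0.6) = 0.3543
σ'(-0.6) = σ(-0.6)(1 - σ(-0.6)) = 0.3543 × 0.6457 = 0.2288
∂L/∂z = ∂L/∂h · σ'(z) = -3 × 0.2288 = -0.6864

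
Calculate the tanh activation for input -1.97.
-0.9618

tanh(-1.97) = (e^(-1.97) - e^(1.97))/(e^(-1.97) + e^(1.97)) = -0.9618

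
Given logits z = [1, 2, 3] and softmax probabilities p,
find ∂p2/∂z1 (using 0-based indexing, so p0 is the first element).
∂p2/∂z1 = -0.1628

p = softmax(z) = [0.09003, 0.2447, 0.6652]
p2 = 0.6652, p1 = 0.2447

∂p2/∂z1 = -p2 × p1 = -0.6652 × 0.2447 = -0.1628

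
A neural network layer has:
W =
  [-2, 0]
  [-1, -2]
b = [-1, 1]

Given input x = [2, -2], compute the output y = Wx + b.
y = [-5, 3]

Wx = [-2×2 + 0×-2, -1×2 + -2×-2]
   = [-4, 2]
y = Wx + b = [-4 + -1, 2 + 1] = [-5, 3]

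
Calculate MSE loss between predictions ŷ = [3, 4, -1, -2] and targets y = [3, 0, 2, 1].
MSE = 8.5

MSE = (1/4)((3-3)² + (4-0)² + (-1-2)² + (-2-1)²) = (1/4)(0 + 16 + 9 + 9) = 8.5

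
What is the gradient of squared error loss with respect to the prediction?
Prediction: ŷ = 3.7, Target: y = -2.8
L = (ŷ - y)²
∂L/∂ŷ = 13.0

∂L/∂ŷ = 2(ŷ - y) = 2(3.7 - -2.8) = 2(6.5) = 13.0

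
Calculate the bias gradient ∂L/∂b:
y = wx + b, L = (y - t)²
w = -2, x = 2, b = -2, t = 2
∂L/∂b = -16

y = wx + b = (-2)(2) + -2 = -6
∂L/∂y = 2(y - t) = 2(-6 - 2) = -16
∂y/∂b = 1
∂L/∂b = ∂L/∂y · ∂y/∂b = -16 × 1 = -16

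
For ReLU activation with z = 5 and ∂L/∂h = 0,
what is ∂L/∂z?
∂L/∂z = 0

h = ReLU(5) = 5
Since z > 0: ∂h/∂z = 1
∂L/∂z = ∂L/∂h · ∂h/∂z = 0 × 1 = 0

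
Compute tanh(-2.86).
-0.9935

tanh(-2.86) = (e^(-2.86) - e^(2.86))/(e^(-2.86) + e^(2.86)) = -0.9935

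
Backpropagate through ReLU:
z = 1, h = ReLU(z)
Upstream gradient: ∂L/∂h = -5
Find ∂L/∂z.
∂L/∂z = -5

h = ReLU(1) = 1
Since z > 0: ∂h/∂z = 1
∂L/∂z = ∂L/∂h · ∂h/∂z = -5 × 1 = -5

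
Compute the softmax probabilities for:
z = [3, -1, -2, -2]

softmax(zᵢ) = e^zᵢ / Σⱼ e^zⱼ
p = [0.9692, 0.0178, 0.0065, 0.0065]

exp(z) = [20.09, 0.3679, 0.1353, 0.1353]
Sum = 20.72
p = [0.9692, 0.0178, 0.0065, 0.0065]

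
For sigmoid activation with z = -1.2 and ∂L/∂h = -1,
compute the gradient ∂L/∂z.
∂L/∂z = -0.1779

σ(-1.2) = 0.2315
σ'(-1.2) = σ(-1.2)(1 - σ(-1.2)) = 0.2315 × 0.7685 = 0.1779
∂L/∂z = ∂L/∂h · σ'(z) = -1 × 0.1779 = -0.1779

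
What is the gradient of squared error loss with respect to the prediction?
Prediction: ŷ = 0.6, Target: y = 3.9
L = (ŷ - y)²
∂L/∂ŷ = -6.6

∂L/∂ŷ = 2(ŷ - y) = 2(0.6 - 3.9) = 2(-3.3) = -6.6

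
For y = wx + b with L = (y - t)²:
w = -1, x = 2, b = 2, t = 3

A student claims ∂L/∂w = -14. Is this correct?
Incorrect

y = (-1)(2) + 2 = 0
∂L/∂y = 2(y - t) = 2(0 - 3) = -6
∂y/∂w = x = 2
∂L/∂w = -6 × 2 = -12

Claimed value: -14
Incorrect: The correct gradient is -12.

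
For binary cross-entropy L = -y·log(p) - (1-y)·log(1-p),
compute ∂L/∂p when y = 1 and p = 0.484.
∂L/∂p = -2.066

∂L/∂p = -y/p + (1-y)/(1-p) = -1/0.484 + 0 = -2.066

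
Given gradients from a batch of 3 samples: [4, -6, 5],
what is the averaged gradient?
Average gradient = 1

Average = (1/3)(4 + -6 + 5) = 3/3 = 1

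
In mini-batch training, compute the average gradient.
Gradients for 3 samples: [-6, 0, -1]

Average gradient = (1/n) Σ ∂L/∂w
Average gradient = -2.333

Average = (1/3)(-6 + 0 + -1) = -7/3 = -2.333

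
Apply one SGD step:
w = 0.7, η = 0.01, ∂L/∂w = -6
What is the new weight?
w_new = 0.76

w_new = w - η·∂L/∂w = 0.7 - 0.01×(-6) = 0.7 - (-0.06) = 0.76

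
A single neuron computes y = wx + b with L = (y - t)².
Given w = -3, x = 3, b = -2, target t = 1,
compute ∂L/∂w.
∂L/∂w = -72

y = wx + b = (-3)(3) + -2 = -11
∂L/∂y = 2(y - t) = 2(-11 - 1) = -24
∂y/∂w = x = 3
∂L/∂w = ∂L/∂y · ∂y/∂w = -24 × 3 = -72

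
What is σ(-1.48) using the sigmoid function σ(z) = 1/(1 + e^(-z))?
0.1854

sigmoid(-1.48) = 1/(1 + e^(1.48)) = 1/(1 + 4.393) = 0.1854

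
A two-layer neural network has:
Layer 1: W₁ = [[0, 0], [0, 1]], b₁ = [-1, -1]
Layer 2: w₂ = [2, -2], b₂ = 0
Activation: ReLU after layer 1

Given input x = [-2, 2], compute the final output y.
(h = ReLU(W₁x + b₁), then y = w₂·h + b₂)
y = -2

Layer 1 pre-activation: z₁ = [-1, 1]
After ReLU: h = [0, 1]
Layer 2 output: y = 2×0 + -2×1 + 0 = -2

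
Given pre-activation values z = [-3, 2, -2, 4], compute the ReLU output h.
h = [0, 2, 0, 4]

ReLU applied element-wise: max(0,-3)=0, max(0,2)=2, max(0,-2)=0, max(0,4)=4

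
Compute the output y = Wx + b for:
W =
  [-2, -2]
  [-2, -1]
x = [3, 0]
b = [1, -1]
y = [-5, -7]

Wx = [-2×3 + -2×0, -2×3 + -1×0]
   = [-6, -6]
y = Wx + b = [-6 + 1, -6 + -1] = [-5, -7]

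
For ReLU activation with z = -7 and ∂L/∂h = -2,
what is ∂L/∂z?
∂L/∂z = 0

h = ReLU(-7) = 0
Since z < 0: ∂h/∂z = 0
∂L/∂z = ∂L/∂h · ∂h/∂z = -2 × 0 = 0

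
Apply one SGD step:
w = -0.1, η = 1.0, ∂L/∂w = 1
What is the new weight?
w_new = -1.1

w_new = w - η·∂L/∂w = -0.1 - 1.0×(1) = -0.1 - (1) = -1.1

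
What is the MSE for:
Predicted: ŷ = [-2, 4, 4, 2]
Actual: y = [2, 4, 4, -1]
MSE = 6.25

MSE = (1/4)((-2-2)² + (4-4)² + (4-4)² + (2--1)²) = (1/4)(16 + 0 + 0 + 9) = 6.25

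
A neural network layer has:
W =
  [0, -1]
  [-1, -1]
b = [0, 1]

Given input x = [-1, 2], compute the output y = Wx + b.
y = [-2, 0]

Wx = [0×-1 + -1×2, -1×-1 + -1×2]
   = [-2, -1]
y = Wx + b = [-2 + 0, -1 + 1] = [-2, 0]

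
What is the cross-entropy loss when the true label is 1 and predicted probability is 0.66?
L = 0.4155

L = -1·log(0.66) - 0·log(0.34) = -log(0.66) = 0.4155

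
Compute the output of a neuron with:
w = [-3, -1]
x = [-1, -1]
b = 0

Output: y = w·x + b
y = 4

y = (-3)(-1) + (-1)(-1) + 0 = 4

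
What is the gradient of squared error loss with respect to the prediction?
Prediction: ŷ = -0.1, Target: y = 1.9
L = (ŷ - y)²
∂L/∂ŷ = -4.0

∂L/∂ŷ = 2(ŷ - y) = 2(-0.1 - 1.9) = 2(-2.0) = -4.0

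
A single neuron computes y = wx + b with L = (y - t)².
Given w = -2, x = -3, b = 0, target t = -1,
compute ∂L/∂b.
∂L/∂b = 14

y = wx + b = (-2)(-3) + 0 = 6
∂L/∂y = 2(y - t) = 2(6 - -1) = 14
∂y/∂b = 1
∂L/∂b = ∂L/∂y · ∂y/∂b = 14 × 1 = 14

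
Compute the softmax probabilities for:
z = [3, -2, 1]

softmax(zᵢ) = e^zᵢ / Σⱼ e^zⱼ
p = [0.8756, 0.0059, 0.1185]

exp(z) = [20.09, 0.1353, 2.718]
Sum = 22.94
p = [0.8756, 0.0059, 0.1185]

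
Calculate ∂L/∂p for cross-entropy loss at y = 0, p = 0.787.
∂L/∂p = 4.695

∂L/∂p = -y/p + (1-y)/(1-p) = 0 + 1/0.213 = 4.695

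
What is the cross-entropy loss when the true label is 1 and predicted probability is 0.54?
L = 0.6162

L = -1·log(0.54) - 0·log(0.46) = -log(0.54) = 0.6162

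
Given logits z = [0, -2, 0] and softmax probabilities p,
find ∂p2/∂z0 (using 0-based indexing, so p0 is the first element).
∂p2/∂z0 = -0.2193

p = softmax(z) = [0.4683, 0.06338, 0.4683]
p2 = 0.4683, p0 = 0.4683

∂p2/∂z0 = -p2 × p0 = -0.4683 × 0.4683 = -0.2193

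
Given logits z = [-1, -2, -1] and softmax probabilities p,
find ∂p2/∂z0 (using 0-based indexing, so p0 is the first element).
∂p2/∂z0 = -0.1784

p = softmax(z) = [0.4223, 0.1554, 0.4223]
p2 = 0.4223, p0 = 0.4223

∂p2/∂z0 = -p2 × p0 = -0.4223 × 0.4223 = -0.1784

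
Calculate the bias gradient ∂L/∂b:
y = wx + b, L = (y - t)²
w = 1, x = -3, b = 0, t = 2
∂L/∂b = -10

y = wx + b = (1)(-3) + 0 = -3
∂L/∂y = 2(y - t) = 2(-3 - 2) = -10
∂y/∂b = 1
∂L/∂b = ∂L/∂y · ∂y/∂b = -10 × 1 = -10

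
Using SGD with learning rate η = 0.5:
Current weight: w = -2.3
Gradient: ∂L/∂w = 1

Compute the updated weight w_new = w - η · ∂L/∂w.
w_new = -2.8

w_new = w - η·∂L/∂w = -2.3 - 0.5×(1) = -2.3 - (0.5) = -2.8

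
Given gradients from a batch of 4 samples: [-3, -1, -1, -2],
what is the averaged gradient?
Average gradient = -1.75

Average = (1/4)(-3 + -1 + -1 + -2) = -7/4 = -1.75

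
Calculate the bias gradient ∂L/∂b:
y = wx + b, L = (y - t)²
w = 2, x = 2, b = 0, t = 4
∂L/∂b = 0

y = wx + b = (2)(2) + 0 = 4
∂L/∂y = 2(y - t) = 2(4 - 4) = 0
∂y/∂b = 1
∂L/∂b = ∂L/∂y · ∂y/∂b = 0 × 1 = 0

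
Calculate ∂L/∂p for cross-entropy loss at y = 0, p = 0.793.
∂L/∂p = 4.831

∂L/∂p = -y/p + (1-y)/(1-p) = 0 + 1/0.207 = 4.831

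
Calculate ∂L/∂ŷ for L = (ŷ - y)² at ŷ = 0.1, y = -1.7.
∂L/∂ŷ = 3.6

∂L/∂ŷ = 2(ŷ - y) = 2(0.1 - -1.7) = 2(1.8) = 3.6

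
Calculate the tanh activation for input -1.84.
-0.9508

tanh(-1.84) = (e^(-1.84) - e^(1.84))/(e^(-1.84) + e^(1.84)) = -0.9508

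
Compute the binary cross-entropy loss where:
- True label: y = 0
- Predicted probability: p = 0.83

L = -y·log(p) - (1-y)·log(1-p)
L = 1.772

L = -0·log(0.83) - 1·log(0.17) = -log(0.17) = 1.772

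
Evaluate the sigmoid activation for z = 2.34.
0.9121

sigmoid(2.34) = 1/(1 + e^(-2.34)) = 1/(1 + 0.09633) = 0.9121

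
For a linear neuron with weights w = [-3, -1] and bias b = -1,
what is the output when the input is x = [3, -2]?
y = -8

y = (-3)(3) + (-1)(-2) + -1 = -8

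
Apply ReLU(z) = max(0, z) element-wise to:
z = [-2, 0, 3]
h = [0, 0, 3]

ReLU applied element-wise: max(0,-2)=0, max(0,0)=0, max(0,3)=3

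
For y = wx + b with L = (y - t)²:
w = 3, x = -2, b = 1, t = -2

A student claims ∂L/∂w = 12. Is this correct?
Correct

y = (3)(-2) + 1 = -5
∂L/∂y = 2(y - t) = 2(-5 - -2) = -6
∂y/∂w = x = -2
∂L/∂w = -6 × -2 = 12

Claimed value: 12
Correct: The correct gradient is 12.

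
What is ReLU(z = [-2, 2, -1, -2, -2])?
h = [0, 2, 0, 0, 0]

ReLU applied element-wise: max(0,-2)=0, max(0,2)=2, max(0,-1)=0, max(0,-2)=0, max(0,-2)=0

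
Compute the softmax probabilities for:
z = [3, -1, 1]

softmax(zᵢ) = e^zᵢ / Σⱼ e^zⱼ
p = [0.8668, 0.0159, 0.1173]

exp(z) = [20.09, 0.3679, 2.718]
Sum = 23.17
p = [0.8668, 0.0159, 0.1173]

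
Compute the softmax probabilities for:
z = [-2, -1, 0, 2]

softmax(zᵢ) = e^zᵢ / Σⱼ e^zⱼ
p = [0.0152, 0.0414, 0.1125, 0.831]

exp(z) = [0.1353, 0.3679, 1, 7.389]
Sum = 8.892
p = [0.0152, 0.0414, 0.1125, 0.831]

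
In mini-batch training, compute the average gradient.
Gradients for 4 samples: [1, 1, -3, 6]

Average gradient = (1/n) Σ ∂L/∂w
Average gradient = 1.25

Average = (1/4)(1 + 1 + -3 + 6) = 5/4 = 1.25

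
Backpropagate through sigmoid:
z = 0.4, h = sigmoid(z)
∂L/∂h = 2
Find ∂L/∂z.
∂L/∂z = 0.4805

σ(0.4) = 0.5987
σ'(0.4) = σ(0.4)(1 - σ(0.4)) = 0.5987 × 0.4013 = 0.2403
∂L/∂z = ∂L/∂h · σ'(z) = 2 × 0.2403 = 0.4805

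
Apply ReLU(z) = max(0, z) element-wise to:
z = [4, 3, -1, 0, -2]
h = [4, 3, 0, 0, 0]

ReLU applied element-wise: max(0,4)=4, max(0,3)=3, max(0,-1)=0, max(0,0)=0, max(0,-2)=0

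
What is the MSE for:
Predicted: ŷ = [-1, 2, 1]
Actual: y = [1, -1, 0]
MSE = 4.667

MSE = (1/3)((-1-1)² + (2--1)² + (1-0)²) = (1/3)(4 + 9 + 1) = 4.667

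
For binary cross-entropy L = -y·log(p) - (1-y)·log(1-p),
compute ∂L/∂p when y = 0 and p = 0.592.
∂L/∂p = 2.451

∂L/∂p = -y/p + (1-y)/(1-p) = 0 + 1/0.408 = 2.451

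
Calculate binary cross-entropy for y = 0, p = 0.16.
L = 0.1744

L = -0·log(0.16) - 1·log(0.84) = -log(0.84) = 0.1744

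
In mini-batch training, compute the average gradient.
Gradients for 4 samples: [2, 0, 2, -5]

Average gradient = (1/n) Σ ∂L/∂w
Average gradient = -0.25

Average = (1/4)(2 + 0 + 2 + -5) = -1/4 = -0.25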